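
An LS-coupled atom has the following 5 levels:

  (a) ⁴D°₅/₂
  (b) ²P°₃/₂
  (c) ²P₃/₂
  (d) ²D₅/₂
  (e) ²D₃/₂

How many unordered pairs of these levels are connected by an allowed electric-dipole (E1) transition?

(a)–(b): forbidden (parity, ΔS).
(a)–(c): forbidden (ΔS).
(a)–(d): forbidden (ΔS).
(a)–(e): forbidden (ΔS).
(b)–(c): allowed.
(b)–(d): allowed.
(b)–(e): allowed.
(c)–(d): forbidden (parity).
(c)–(e): forbidden (parity).
(d)–(e): forbidden (parity).
Allowed pairs: 3 of 10.

3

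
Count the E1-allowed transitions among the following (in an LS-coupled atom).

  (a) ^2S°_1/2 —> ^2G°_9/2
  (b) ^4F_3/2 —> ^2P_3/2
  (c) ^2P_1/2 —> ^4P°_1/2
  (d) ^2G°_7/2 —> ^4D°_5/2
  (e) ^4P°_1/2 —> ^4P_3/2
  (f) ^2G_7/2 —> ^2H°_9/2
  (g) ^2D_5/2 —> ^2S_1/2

2

(a) forbidden (parity, ΔL, ΔJ fail)
(b) forbidden (parity, ΔS, ΔL fail)
(c) forbidden (ΔS fails)
(d) forbidden (parity, ΔS, ΔL fail)
(e) allowed
(f) allowed
(g) forbidden (parity, ΔL, ΔJ fail)
Total allowed: 2 of 7.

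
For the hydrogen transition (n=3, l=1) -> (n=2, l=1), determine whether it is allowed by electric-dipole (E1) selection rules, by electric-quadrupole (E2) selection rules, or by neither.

E2

Δl = 1 − 1 = +0; l_i + l_f = 2.
E1 (Δl = ±1): not satisfied.
E2 (Δl = 0,±2, l_i+l_f ≥ 2): satisfied.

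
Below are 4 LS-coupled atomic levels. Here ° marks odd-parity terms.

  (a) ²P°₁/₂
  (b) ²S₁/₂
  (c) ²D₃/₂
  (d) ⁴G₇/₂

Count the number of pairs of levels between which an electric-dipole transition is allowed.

(a)–(b): allowed.
(a)–(c): allowed.
(a)–(d): forbidden (ΔS, ΔL, ΔJ).
(b)–(c): forbidden (parity, ΔL).
(b)–(d): forbidden (parity, ΔS, ΔL, ΔJ).
(c)–(d): forbidden (parity, ΔS, ΔL, ΔJ).
Allowed pairs: 2 of 6.

2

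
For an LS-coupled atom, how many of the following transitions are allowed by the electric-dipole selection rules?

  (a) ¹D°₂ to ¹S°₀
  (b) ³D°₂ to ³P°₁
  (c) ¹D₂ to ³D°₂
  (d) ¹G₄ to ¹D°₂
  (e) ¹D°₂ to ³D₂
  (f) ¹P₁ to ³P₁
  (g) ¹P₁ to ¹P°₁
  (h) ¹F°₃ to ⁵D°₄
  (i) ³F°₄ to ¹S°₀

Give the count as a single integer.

1

(a) forbidden (parity, ΔL, ΔJ fail)
(b) forbidden (parity fails)
(c) forbidden (ΔS fails)
(d) forbidden (ΔL, ΔJ fail)
(e) forbidden (ΔS fails)
(f) forbidden (parity, ΔS fail)
(g) allowed
(h) forbidden (parity, ΔS fail)
(i) forbidden (parity, ΔS, ΔL, ΔJ fail)
Total allowed: 1 of 9.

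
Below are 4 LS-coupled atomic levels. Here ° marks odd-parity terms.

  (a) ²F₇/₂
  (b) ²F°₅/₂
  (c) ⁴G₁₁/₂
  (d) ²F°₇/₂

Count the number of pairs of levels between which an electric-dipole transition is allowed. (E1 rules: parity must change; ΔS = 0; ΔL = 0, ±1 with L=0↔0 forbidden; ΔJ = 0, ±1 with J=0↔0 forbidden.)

(a)–(b): allowed.
(a)–(c): forbidden (parity, ΔS, ΔJ).
(a)–(d): allowed.
(b)–(c): forbidden (ΔS, ΔJ).
(b)–(d): forbidden (parity).
(c)–(d): forbidden (ΔS, ΔJ).
Allowed pairs: 2 of 6.

2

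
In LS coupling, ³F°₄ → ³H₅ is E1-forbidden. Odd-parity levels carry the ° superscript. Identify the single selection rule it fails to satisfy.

the ΔL = 0, ±1 rule

Parity must change: odd → even — satisfied.
ΔS = 0: S: 1 → 1 — satisfied.
ΔL = 0, ±1 (not L=0↔0): L: 3 → 5, ΔL = +2 — violated.
ΔJ = 0, ±1 (not J=0↔0): J: 4 → 5, ΔJ = +1 — satisfied.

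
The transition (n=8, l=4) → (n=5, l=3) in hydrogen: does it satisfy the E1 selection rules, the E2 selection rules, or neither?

Δl = 3 − 4 = -1; l_i + l_f = 7.
E1 (Δl = ±1): satisfied.
E2 (Δl = 0,±2, l_i+l_f ≥ 2): not satisfied.

E1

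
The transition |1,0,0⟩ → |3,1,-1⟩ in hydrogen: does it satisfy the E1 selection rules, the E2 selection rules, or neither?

Δl = 1 − 0 = +1; l_i + l_f = 1.
Δm_l = -1.
E1 (Δl = ±1, |Δm_l| ≤ 1): satisfied.
E2 (Δl = 0,±2, l_i+l_f ≥ 2, |Δm_l| ≤ 2): not satisfied.

E1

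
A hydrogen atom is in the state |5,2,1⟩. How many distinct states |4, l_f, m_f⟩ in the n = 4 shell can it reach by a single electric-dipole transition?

E1 requires Δl = ±1, so l_f ∈ {1, 3}; with 0 ≤ l_f ≤ n_f−1 = 3, the allowed l_f values are {1, 3}.
For l_f = 1: m_f ∈ {m_i−1, m_i, m_i+1} ∩ [−1, 1] = {0, 1} → 2 states.
For l_f = 3: m_f ∈ {m_i−1, m_i, m_i+1} ∩ [−3, 3] = {0, 1, 2} → 3 states.
Total: 5.

5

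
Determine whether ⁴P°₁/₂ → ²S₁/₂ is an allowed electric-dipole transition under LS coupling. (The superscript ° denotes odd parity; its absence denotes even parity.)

forbidden

Reading off the term symbols: S 3/2→1/2, L 1→0, J 1/2→1/2, parity odd→even.
ΔS = 0: S: 3/2 → 1/2 — fails.
ΔJ = 0, ±1 (not J=0↔0): J: 1/2 → 1/2, ΔJ = +0 — passes.
Parity must change: odd → even — passes.
ΔL = 0, ±1 (not L=0↔0): L: 1 → 0, ΔL = -1 — passes.
Rule(s) violated: ΔS.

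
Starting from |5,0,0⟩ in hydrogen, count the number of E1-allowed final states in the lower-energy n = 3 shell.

E1 requires Δl = ±1, so l_f ∈ {-1, 1}; with 0 ≤ l_f ≤ n_f−1 = 2, the allowed l_f values are {1}.
For l_f = 1: m_f ∈ {m_i−1, m_i, m_i+1} ∩ [−1, 1] = {-1, 0, 1} → 3 states.
Total: 3.

3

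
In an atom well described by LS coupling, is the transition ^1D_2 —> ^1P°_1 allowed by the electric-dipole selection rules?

allowed

Parity must change: even → odd — passes.
ΔS = 0: S: 0 → 0 — passes.
ΔL = 0, ±1 (not L=0↔0): L: 2 → 1, ΔL = -1 — passes.
ΔJ = 0, ±1 (not J=0↔0): J: 2 → 1, ΔJ = -1 — passes.
All four E1 rules are satisfied.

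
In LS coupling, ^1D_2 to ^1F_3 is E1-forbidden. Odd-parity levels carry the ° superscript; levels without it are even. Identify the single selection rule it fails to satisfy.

Initial level: S=0, L=2, J=2, parity even. Final level: S=0, L=3, J=3, parity even.
ΔS = 0: S: 0 → 0 — passes.
Parity must change: even → even — fails.
ΔL = 0, ±1 (not L=0↔0): L: 2 → 3, ΔL = +1 — passes.
ΔJ = 0, ±1 (not J=0↔0): J: 2 → 3, ΔJ = +1 — passes.

parity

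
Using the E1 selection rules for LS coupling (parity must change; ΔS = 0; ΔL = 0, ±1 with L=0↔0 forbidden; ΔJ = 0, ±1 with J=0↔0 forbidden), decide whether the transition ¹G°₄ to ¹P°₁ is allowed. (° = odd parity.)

Parity must change: odd → odd — fails.
ΔS = 0: S: 0 → 0 — ok.
ΔL = 0, ±1 (not L=0↔0): L: 4 → 1, ΔL = -3 — fails.
ΔJ = 0, ±1 (not J=0↔0): J: 4 → 1, ΔJ = -3 — fails.
Rule(s) violated: parity, ΔL, ΔJ.

forbidden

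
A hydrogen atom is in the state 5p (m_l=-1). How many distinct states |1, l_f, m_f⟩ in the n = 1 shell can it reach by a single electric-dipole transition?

1

E1 requires Δl = ±1, so l_f ∈ {0, 2}; with 0 ≤ l_f ≤ n_f−1 = 0, the allowed l_f values are {0}.
For l_f = 0: m_f ∈ {m_i−1, m_i, m_i+1} ∩ [−0, 0] = {0} → 1 state.
Total: 1.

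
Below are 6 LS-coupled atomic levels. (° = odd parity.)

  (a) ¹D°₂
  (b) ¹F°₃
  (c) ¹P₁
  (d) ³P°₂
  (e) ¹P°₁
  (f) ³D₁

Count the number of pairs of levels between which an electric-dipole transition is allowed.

3

(a)–(b): forbidden (parity).
(a)–(c): allowed.
(a)–(d): forbidden (parity, ΔS).
(a)–(e): forbidden (parity).
(a)–(f): forbidden (ΔS).
(b)–(c): forbidden (ΔL, ΔJ).
(b)–(d): forbidden (parity, ΔS, ΔL).
(b)–(e): forbidden (parity, ΔL, ΔJ).
(b)–(f): forbidden (ΔS, ΔJ).
(c)–(d): forbidden (ΔS).
(c)–(e): allowed.
(c)–(f): forbidden (parity, ΔS).
(d)–(e): forbidden (parity, ΔS).
(d)–(f): allowed.
(e)–(f): forbidden (ΔS).
Allowed pairs: 3 of 15.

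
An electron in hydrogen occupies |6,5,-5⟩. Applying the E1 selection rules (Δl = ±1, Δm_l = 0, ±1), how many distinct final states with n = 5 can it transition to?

E1 requires Δl = ±1, so l_f ∈ {4, 6}; with 0 ≤ l_f ≤ n_f−1 = 4, the allowed l_f values are {4}.
For l_f = 4: m_f ∈ {m_i−1, m_i, m_i+1} ∩ [−4, 4] = {-4} → 1 state.
Total: 1.

1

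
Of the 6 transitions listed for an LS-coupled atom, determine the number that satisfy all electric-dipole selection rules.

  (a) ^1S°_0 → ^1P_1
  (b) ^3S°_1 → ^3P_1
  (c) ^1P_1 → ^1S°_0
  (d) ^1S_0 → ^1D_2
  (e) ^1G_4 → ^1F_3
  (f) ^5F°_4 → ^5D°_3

(a) allowed
(b) allowed
(c) allowed
(d) forbidden (parity, ΔL, ΔJ fail)
(e) forbidden (parity fails)
(f) forbidden (parity fails)
Total allowed: 3 of 6.

3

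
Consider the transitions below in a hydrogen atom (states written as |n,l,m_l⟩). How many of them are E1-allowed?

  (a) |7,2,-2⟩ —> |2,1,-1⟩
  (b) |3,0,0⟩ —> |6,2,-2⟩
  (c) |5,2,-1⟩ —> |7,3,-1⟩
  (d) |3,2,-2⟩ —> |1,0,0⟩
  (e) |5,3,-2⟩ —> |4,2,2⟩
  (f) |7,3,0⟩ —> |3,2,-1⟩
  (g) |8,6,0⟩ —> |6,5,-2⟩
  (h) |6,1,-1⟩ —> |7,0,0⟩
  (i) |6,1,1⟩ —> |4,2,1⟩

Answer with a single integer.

5

(a) allowed
(b) forbidden — Δl = +2 (E1 requires Δl = ±1); Δm_l = -2 (E1 requires Δm_l = 0, ±1)
(c) allowed
(d) forbidden — Δl = -2 (E1 requires Δl = ±1); Δm_l = +2 (E1 requires Δm_l = 0, ±1)
(e) forbidden — Δm_l = +4 (E1 requires Δm_l = 0, ±1)
(f) allowed
(g) forbidden — Δm_l = -2 (E1 requires Δm_l = 0, ±1)
(h) allowed
(i) allowed
Total allowed: 5 of 9.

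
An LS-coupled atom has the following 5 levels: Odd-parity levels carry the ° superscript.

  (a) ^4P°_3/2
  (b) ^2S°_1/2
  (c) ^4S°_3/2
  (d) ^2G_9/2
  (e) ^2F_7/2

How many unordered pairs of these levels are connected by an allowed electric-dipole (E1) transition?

(a)–(b): forbidden (parity, ΔS).
(a)–(c): forbidden (parity).
(a)–(d): forbidden (ΔS, ΔL, ΔJ).
(a)–(e): forbidden (ΔS, ΔL, ΔJ).
(b)–(c): forbidden (parity, ΔS, ΔL).
(b)–(d): forbidden (ΔL, ΔJ).
(b)–(e): forbidden (ΔL, ΔJ).
(c)–(d): forbidden (ΔS, ΔL, ΔJ).
(c)–(e): forbidden (ΔS, ΔL, ΔJ).
(d)–(e): forbidden (parity).
Allowed pairs: 0 of 10.

0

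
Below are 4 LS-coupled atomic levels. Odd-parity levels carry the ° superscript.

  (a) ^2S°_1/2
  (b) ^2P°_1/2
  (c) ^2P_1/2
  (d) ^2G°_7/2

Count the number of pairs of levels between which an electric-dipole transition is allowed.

(a)–(b): forbidden (parity).
(a)–(c): allowed.
(a)–(d): forbidden (parity, ΔL, ΔJ).
(b)–(c): allowed.
(b)–(d): forbidden (parity, ΔL, ΔJ).
(c)–(d): forbidden (ΔL, ΔJ).
Allowed pairs: 2 of 6.

2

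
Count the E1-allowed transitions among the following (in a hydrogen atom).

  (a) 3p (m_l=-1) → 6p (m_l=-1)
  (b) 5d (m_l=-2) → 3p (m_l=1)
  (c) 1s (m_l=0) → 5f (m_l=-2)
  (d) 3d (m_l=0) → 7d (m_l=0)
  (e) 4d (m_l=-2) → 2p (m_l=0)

(a) forbidden — Δl = +0 (E1 requires Δl = ±1)
(b) forbidden — Δm_l = +3 (E1 requires Δm_l = 0, ±1)
(c) forbidden — Δl = +3 (E1 requires Δl = ±1); Δm_l = -2 (E1 requires Δm_l = 0, ±1)
(d) forbidden — Δl = +0 (E1 requires Δl = ±1)
(e) forbidden — Δm_l = +2 (E1 requires Δm_l = 0, ±1)
Total allowed: 0 of 5.

0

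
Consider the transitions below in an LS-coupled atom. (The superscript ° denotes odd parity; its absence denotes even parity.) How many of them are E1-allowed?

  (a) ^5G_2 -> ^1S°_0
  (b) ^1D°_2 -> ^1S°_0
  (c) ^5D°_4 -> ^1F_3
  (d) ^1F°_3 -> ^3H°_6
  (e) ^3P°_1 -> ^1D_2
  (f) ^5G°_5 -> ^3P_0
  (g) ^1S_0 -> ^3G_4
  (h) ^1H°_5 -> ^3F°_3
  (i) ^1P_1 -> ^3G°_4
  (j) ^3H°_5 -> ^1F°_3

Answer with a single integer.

0

(a) forbidden (ΔS, ΔL, ΔJ fail)
(b) forbidden (parity, ΔL, ΔJ fail)
(c) forbidden (ΔS fails)
(d) forbidden (parity, ΔS, ΔL, ΔJ fail)
(e) forbidden (ΔS fails)
(f) forbidden (ΔS, ΔL, ΔJ fail)
(g) forbidden (parity, ΔS, ΔL, ΔJ fail)
(h) forbidden (parity, ΔS, ΔL, ΔJ fail)
(i) forbidden (ΔS, ΔL, ΔJ fail)
(j) forbidden (parity, ΔS, ΔL, ΔJ fail)
Total allowed: 0 of 10.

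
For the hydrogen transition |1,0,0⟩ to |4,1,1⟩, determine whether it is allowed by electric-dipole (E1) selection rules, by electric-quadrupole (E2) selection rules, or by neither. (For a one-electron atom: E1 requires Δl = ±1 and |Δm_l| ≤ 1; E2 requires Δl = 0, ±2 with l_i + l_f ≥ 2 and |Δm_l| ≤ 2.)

E1

Δl = 1 − 0 = +1; l_i + l_f = 1.
Δm_l = +1.
E1 (Δl = ±1, |Δm_l| ≤ 1): satisfied.
E2 (Δl = 0,±2, l_i+l_f ≥ 2, |Δm_l| ≤ 2): not satisfied.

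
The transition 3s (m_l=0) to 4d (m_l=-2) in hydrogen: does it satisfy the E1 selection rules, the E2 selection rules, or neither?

Δl = 2 − 0 = +2; l_i + l_f = 2.
Δm_l = -2.
E1 (Δl = ±1, |Δm_l| ≤ 1): not satisfied.
E2 (Δl = 0,±2, l_i+l_f ≥ 2, |Δm_l| ≤ 2): satisfied.

E2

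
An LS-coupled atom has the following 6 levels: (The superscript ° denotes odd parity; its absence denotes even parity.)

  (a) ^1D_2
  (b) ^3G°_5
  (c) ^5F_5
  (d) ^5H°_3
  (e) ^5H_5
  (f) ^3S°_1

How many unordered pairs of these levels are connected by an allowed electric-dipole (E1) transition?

(a)–(b): forbidden (ΔS, ΔL, ΔJ).
(a)–(c): forbidden (parity, ΔS, ΔJ).
(a)–(d): forbidden (ΔS, ΔL).
(a)–(e): forbidden (parity, ΔS, ΔL, ΔJ).
(a)–(f): forbidden (ΔS, ΔL).
(b)–(c): forbidden (ΔS).
(b)–(d): forbidden (parity, ΔS, ΔJ).
(b)–(e): forbidden (ΔS).
(b)–(f): forbidden (parity, ΔL, ΔJ).
(c)–(d): forbidden (ΔL, ΔJ).
(c)–(e): forbidden (parity, ΔL).
(c)–(f): forbidden (ΔS, ΔL, ΔJ).
(d)–(e): forbidden (ΔJ).
(d)–(f): forbidden (parity, ΔS, ΔL, ΔJ).
(e)–(f): forbidden (ΔS, ΔL, ΔJ).
Allowed pairs: 0 of 15.

0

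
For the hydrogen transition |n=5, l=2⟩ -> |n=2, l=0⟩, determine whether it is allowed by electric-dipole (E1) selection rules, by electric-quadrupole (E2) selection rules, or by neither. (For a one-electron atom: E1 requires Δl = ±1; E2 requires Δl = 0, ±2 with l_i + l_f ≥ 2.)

E2

Δl = 0 − 2 = -2; l_i + l_f = 2.
E1 (Δl = ±1): not satisfied.
E2 (Δl = 0,±2, l_i+l_f ≥ 2): satisfied.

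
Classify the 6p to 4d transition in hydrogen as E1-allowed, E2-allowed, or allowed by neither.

E1

Δl = 2 − 1 = +1; l_i + l_f = 3.
E1 (Δl = ±1): satisfied.
E2 (Δl = 0,±2, l_i+l_f ≥ 2): not satisfied.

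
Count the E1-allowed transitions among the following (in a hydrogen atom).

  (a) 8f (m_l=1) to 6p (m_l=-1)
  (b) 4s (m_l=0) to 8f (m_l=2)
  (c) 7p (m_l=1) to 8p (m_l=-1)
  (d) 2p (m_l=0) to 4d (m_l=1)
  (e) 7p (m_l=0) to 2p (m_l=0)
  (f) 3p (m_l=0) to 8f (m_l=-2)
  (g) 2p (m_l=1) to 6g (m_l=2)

(a) forbidden — Δl = -2 (E1 requires Δl = ±1); Δm_l = -2 (E1 requires Δm_l = 0, ±1)
(b) forbidden — Δl = +3 (E1 requires Δl = ±1); Δm_l = +2 (E1 requires Δm_l = 0, ±1)
(c) forbidden — Δl = +0 (E1 requires Δl = ±1); Δm_l = -2 (E1 requires Δm_l = 0, ±1)
(d) allowed
(e) forbidden — Δl = +0 (E1 requires Δl = ±1)
(f) forbidden — Δl = +2 (E1 requires Δl = ±1); Δm_l = -2 (E1 requires Δm_l = 0, ±1)
(g) forbidden — Δl = +3 (E1 requires Δl = ±1)
Total allowed: 1 of 7.

1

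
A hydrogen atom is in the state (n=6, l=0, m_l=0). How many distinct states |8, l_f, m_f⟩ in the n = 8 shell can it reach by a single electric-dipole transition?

3

E1 requires Δl = ±1, so l_f ∈ {-1, 1}; with 0 ≤ l_f ≤ n_f−1 = 7, the allowed l_f values are {1}.
For l_f = 1: m_f ∈ {m_i−1, m_i, m_i+1} ∩ [−1, 1] = {-1, 0, 1} → 3 states.
Total: 3.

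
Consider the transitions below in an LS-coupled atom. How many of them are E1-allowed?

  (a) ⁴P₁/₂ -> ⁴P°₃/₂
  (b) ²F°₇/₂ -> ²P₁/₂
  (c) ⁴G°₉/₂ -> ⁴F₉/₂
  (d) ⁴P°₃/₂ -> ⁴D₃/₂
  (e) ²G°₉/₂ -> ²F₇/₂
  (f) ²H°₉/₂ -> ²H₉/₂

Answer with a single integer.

(a) allowed
(b) forbidden (ΔL, ΔJ fail)
(c) allowed
(d) allowed
(e) allowed
(f) allowed
Total allowed: 5 of 6.

5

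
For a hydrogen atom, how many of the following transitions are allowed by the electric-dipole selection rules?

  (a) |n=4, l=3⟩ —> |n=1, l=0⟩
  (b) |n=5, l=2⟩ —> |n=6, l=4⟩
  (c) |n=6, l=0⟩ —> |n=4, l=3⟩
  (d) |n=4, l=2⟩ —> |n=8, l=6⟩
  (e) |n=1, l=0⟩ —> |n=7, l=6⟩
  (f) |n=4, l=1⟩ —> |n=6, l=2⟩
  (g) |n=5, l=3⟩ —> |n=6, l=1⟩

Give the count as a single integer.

(a) forbidden — Δl = -3 (E1 requires Δl = ±1)
(b) forbidden — Δl = +2 (E1 requires Δl = ±1)
(c) forbidden — Δl = +3 (E1 requires Δl = ±1)
(d) forbidden — Δl = +4 (E1 requires Δl = ±1)
(e) forbidden — Δl = +6 (E1 requires Δl = ±1)
(f) allowed
(g) forbidden — Δl = -2 (E1 requires Δl = ±1)
Total allowed: 1 of 7.

1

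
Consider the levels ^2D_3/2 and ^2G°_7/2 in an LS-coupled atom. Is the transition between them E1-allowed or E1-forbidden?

forbidden

Initial level: S=1/2, L=2, J=3/2, parity even. Final level: S=1/2, L=4, J=7/2, parity odd.
Parity must change: even → odd — passes.
ΔS = 0: S: 1/2 → 1/2 — passes.
ΔL = 0, ±1 (not L=0↔0): L: 2 → 4, ΔL = +2 — fails.
ΔJ = 0, ±1 (not J=0↔0): J: 3/2 → 7/2, ΔJ = +2 — fails.
Rule(s) violated: ΔL, ΔJ.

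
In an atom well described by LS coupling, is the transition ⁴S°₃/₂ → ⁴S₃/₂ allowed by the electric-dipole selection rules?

forbidden

Parity must change: odd → even — ✓.
ΔS = 0: S: 3/2 → 3/2 — ✓.
ΔL = 0, ±1 (not L=0↔0): L: 0 → 0, ΔL = +0 — ✗.
ΔJ = 0, ±1 (not J=0↔0): J: 3/2 → 3/2, ΔJ = +0 — ✓.
Rule(s) violated: ΔL.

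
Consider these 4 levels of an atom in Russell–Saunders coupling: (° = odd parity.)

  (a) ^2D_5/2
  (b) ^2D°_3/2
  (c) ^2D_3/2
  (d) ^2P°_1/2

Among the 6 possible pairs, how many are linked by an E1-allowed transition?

(a)–(b): allowed.
(a)–(c): forbidden (parity).
(a)–(d): forbidden (ΔJ).
(b)–(c): allowed.
(b)–(d): forbidden (parity).
(c)–(d): allowed.
Allowed pairs: 3 of 6.

3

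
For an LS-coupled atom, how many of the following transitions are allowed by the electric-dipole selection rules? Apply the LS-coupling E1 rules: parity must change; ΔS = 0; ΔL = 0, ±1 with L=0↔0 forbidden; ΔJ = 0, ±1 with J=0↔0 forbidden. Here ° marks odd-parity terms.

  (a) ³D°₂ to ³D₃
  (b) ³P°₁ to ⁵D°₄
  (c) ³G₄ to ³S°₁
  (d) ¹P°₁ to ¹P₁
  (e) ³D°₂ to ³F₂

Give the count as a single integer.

(a) allowed
(b) forbidden (parity, ΔS, ΔJ fail)
(c) forbidden (ΔL, ΔJ fail)
(d) allowed
(e) allowed
Total allowed: 3 of 5.

3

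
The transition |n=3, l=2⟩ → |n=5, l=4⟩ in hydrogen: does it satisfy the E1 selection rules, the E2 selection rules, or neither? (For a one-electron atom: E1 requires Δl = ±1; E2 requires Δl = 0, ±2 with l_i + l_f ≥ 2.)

Δl = 4 − 2 = +2; l_i + l_f = 6.
E1 (Δl = ±1): not satisfied.
E2 (Δl = 0,±2, l_i+l_f ≥ 2): satisfied.

E2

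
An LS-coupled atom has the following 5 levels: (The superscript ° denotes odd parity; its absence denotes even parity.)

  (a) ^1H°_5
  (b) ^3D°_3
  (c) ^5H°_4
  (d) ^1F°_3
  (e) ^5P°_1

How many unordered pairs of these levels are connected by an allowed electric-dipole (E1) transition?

(a)–(b): forbidden (parity, ΔS, ΔL, ΔJ).
(a)–(c): forbidden (parity, ΔS).
(a)–(d): forbidden (parity, ΔL, ΔJ).
(a)–(e): forbidden (parity, ΔS, ΔL, ΔJ).
(b)–(c): forbidden (parity, ΔS, ΔL).
(b)–(d): forbidden (parity, ΔS).
(b)–(e): forbidden (parity, ΔS, ΔJ).
(c)–(d): forbidden (parity, ΔS, ΔL).
(c)–(e): forbidden (parity, ΔL, ΔJ).
(d)–(e): forbidden (parity, ΔS, ΔL, ΔJ).
Allowed pairs: 0 of 10.

0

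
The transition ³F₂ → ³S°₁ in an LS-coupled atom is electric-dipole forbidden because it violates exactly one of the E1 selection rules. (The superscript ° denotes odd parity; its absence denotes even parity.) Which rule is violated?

the ΔL = 0, ±1 rule

Parity must change: even → odd — ✓.
ΔS = 0: S: 1 → 1 — ✓.
ΔL = 0, ±1 (not L=0↔0): L: 3 → 0, ΔL = -3 — ✗.
ΔJ = 0, ±1 (not J=0↔0): J: 2 → 1, ΔJ = -1 — ✓.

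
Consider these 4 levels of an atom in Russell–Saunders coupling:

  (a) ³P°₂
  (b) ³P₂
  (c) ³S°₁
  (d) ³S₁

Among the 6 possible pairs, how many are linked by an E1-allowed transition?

(a)–(b): allowed.
(a)–(c): forbidden (parity).
(a)–(d): allowed.
(b)–(c): allowed.
(b)–(d): forbidden (parity).
(c)–(d): forbidden (ΔL).
Allowed pairs: 3 of 6.

3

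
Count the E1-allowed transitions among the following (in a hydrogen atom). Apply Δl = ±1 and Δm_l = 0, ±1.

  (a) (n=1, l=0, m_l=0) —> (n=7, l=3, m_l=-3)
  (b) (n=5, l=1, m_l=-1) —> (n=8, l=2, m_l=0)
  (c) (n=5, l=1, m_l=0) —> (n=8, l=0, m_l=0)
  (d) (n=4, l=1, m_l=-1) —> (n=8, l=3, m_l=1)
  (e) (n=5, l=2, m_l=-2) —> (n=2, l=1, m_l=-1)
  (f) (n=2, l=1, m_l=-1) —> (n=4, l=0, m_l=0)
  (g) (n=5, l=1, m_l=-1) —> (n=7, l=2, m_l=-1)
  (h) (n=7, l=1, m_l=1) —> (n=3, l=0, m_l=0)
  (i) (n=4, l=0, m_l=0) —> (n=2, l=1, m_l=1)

7

(a) forbidden — Δl = +3 (E1 requires Δl = ±1); Δm_l = -3 (E1 requires Δm_l = 0, ±1)
(b) allowed
(c) allowed
(d) forbidden — Δl = +2 (E1 requires Δl = ±1); Δm_l = +2 (E1 requires Δm_l = 0, ±1)
(e) allowed
(f) allowed
(g) allowed
(h) allowed
(i) allowed
Total allowed: 7 of 9.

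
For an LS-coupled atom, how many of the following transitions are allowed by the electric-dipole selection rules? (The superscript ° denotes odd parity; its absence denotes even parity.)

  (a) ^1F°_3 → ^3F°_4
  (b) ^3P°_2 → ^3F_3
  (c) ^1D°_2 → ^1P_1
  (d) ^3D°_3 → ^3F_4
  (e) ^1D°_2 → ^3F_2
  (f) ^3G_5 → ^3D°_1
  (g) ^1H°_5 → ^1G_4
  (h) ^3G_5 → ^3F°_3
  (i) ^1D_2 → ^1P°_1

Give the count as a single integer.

4

(a) forbidden (parity, ΔS fail)
(b) forbidden (ΔL fails)
(c) allowed
(d) allowed
(e) forbidden (ΔS fails)
(f) forbidden (ΔL, ΔJ fail)
(g) allowed
(h) forbidden (ΔJ fails)
(i) allowed
Total allowed: 4 of 9.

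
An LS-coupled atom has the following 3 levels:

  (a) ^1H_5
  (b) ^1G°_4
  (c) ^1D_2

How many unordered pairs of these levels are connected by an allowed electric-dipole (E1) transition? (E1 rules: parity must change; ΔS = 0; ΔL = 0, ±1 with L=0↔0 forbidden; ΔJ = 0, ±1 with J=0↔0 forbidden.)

(a)–(b): allowed.
(a)–(c): forbidden (parity, ΔL, ΔJ).
(b)–(c): forbidden (ΔL, ΔJ).
Allowed pairs: 1 of 3.

1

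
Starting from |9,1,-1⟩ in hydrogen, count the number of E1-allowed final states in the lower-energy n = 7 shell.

E1 requires Δl = ±1, so l_f ∈ {0, 2}; with 0 ≤ l_f ≤ n_f−1 = 6, the allowed l_f values are {0, 2}.
For l_f = 0: m_f ∈ {m_i−1, m_i, m_i+1} ∩ [−0, 0] = {0} → 1 state.
For l_f = 2: m_f ∈ {m_i−1, m_i, m_i+1} ∩ [−2, 2] = {-2, -1, 0} → 3 states.
Total: 4.

4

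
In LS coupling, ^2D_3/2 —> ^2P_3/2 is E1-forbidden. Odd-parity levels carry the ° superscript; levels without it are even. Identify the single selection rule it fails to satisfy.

Parity must change: even → even — fails.
ΔS = 0: S: 1/2 → 1/2 — ok.
ΔL = 0, ±1 (not L=0↔0): L: 2 → 1, ΔL = -1 — ok.
ΔJ = 0, ±1 (not J=0↔0): J: 3/2 → 3/2, ΔJ = +0 — ok.

parity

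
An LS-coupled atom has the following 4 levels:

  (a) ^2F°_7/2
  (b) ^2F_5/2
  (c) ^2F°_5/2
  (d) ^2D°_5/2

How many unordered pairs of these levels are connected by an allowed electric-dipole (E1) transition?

(a)–(b): allowed.
(a)–(c): forbidden (parity).
(a)–(d): forbidden (parity).
(b)–(c): allowed.
(b)–(d): allowed.
(c)–(d): forbidden (parity).
Allowed pairs: 3 of 6.

3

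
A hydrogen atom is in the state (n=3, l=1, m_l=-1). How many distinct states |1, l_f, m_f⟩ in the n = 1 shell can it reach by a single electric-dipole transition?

1

E1 requires Δl = ±1, so l_f ∈ {0, 2}; with 0 ≤ l_f ≤ n_f−1 = 0, the allowed l_f values are {0}.
For l_f = 0: m_f ∈ {m_i−1, m_i, m_i+1} ∩ [−0, 0] = {0} → 1 state.
Total: 1.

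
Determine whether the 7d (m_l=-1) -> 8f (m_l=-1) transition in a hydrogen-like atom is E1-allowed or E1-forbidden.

Initial l = 2, final l = 3, so Δl = +1. E1 requires Δl = ±1: ok.
m_l: -1 → -1 (Δm_l = +0). |Δm_l| ≤ 1 ok.
All E1 selection rules are satisfied.

allowed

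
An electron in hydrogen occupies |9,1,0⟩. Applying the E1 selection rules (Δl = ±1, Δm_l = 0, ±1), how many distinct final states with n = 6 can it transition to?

E1 requires Δl = ±1, so l_f ∈ {0, 2}; with 0 ≤ l_f ≤ n_f−1 = 5, the allowed l_f values are {0, 2}.
For l_f = 0: m_f ∈ {m_i−1, m_i, m_i+1} ∩ [−0, 0] = {0} → 1 state.
For l_f = 2: m_f ∈ {m_i−1, m_i, m_i+1} ∩ [−2, 2] = {-1, 0, 1} → 3 states.
Total: 4.

4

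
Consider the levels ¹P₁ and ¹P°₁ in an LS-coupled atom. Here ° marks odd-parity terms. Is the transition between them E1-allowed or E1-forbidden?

Parity must change: even → odd — ✓.
ΔS = 0: S: 0 → 0 — ✓.
ΔL = 0, ±1 (not L=0↔0): L: 1 → 1, ΔL = +0 — ✓.
ΔJ = 0, ±1 (not J=0↔0): J: 1 → 1, ΔJ = +0 — ✓.
All four E1 rules are satisfied.

allowed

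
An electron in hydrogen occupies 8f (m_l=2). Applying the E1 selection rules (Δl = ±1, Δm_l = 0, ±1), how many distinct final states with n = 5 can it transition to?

5

E1 requires Δl = ±1, so l_f ∈ {2, 4}; with 0 ≤ l_f ≤ n_f−1 = 4, the allowed l_f values are {2, 4}.
For l_f = 2: m_f ∈ {m_i−1, m_i, m_i+1} ∩ [−2, 2] = {1, 2} → 2 states.
For l_f = 4: m_f ∈ {m_i−1, m_i, m_i+1} ∩ [−4, 4] = {1, 2, 3} → 3 states.
Total: 5.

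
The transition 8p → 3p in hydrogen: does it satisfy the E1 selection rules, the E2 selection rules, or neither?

E2

Δl = 1 − 1 = +0; l_i + l_f = 2.
E1 (Δl = ±1): not satisfied.
E2 (Δl = 0,±2, l_i+l_f ≥ 2): satisfied.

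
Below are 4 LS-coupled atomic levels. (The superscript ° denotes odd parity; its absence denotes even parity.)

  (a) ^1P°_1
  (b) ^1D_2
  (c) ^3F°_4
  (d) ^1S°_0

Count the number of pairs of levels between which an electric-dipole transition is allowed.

1

(a)–(b): allowed.
(a)–(c): forbidden (parity, ΔS, ΔL, ΔJ).
(a)–(d): forbidden (parity).
(b)–(c): forbidden (ΔS, ΔJ).
(b)–(d): forbidden (ΔL, ΔJ).
(c)–(d): forbidden (parity, ΔS, ΔL, ΔJ).
Allowed pairs: 1 of 6.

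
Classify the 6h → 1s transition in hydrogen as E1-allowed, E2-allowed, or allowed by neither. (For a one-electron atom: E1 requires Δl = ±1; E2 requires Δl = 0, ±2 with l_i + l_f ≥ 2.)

neither

Δl = 0 − 5 = -5; l_i + l_f = 5.
E1 (Δl = ±1): not satisfied.
E2 (Δl = 0,±2, l_i+l_f ≥ 2): not satisfied.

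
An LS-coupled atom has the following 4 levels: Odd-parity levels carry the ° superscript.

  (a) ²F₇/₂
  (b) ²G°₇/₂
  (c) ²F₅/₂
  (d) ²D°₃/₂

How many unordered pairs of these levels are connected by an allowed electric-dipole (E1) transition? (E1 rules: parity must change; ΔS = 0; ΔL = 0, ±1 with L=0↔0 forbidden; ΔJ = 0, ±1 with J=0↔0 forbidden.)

3

(a)–(b): allowed.
(a)–(c): forbidden (parity).
(a)–(d): forbidden (ΔJ).
(b)–(c): allowed.
(b)–(d): forbidden (parity, ΔL, ΔJ).
(c)–(d): allowed.
Allowed pairs: 3 of 6.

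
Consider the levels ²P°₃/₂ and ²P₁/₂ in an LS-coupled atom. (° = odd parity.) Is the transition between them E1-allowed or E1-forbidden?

allowed

ΔL = 0, ±1 (not L=0↔0): L: 1 → 1, ΔL = +0 — ok.
ΔJ = 0, ±1 (not J=0↔0): J: 3/2 → 1/2, ΔJ = -1 — ok.
ΔS = 0: S: 1/2 → 1/2 — ok.
Parity must change: odd → even — ok.
All four E1 rules are satisfied.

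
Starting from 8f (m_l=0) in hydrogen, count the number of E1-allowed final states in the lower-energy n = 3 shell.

3

E1 requires Δl = ±1, so l_f ∈ {2, 4}; with 0 ≤ l_f ≤ n_f−1 = 2, the allowed l_f values are {2}.
For l_f = 2: m_f ∈ {m_i−1, m_i, m_i+1} ∩ [−2, 2] = {-1, 0, 1} → 3 states.
Total: 3.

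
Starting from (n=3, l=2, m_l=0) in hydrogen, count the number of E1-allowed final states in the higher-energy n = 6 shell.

E1 requires Δl = ±1, so l_f ∈ {1, 3}; with 0 ≤ l_f ≤ n_f−1 = 5, the allowed l_f values are {1, 3}.
For l_f = 1: m_f ∈ {m_i−1, m_i, m_i+1} ∩ [−1, 1] = {-1, 0, 1} → 3 states.
For l_f = 3: m_f ∈ {m_i−1, m_i, m_i+1} ∩ [−3, 3] = {-1, 0, 1} → 3 states.
Total: 6.

6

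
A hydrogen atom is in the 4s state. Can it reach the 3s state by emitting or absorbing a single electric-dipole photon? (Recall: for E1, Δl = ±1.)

Initial l = 0, final l = 0, so Δl = +0. E1 requires Δl = ±1: violated.
The transition is electric-dipole forbidden.

forbidden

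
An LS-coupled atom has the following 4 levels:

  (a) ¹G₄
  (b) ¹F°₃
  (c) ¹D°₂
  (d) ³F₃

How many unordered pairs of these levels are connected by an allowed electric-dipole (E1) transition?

1

(a)–(b): allowed.
(a)–(c): forbidden (ΔL, ΔJ).
(a)–(d): forbidden (parity, ΔS).
(b)–(c): forbidden (parity).
(b)–(d): forbidden (ΔS).
(c)–(d): forbidden (ΔS).
Allowed pairs: 1 of 6.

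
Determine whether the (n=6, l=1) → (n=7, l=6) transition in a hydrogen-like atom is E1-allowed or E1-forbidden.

Initial l = 1, final l = 6, so Δl = +5. E1 requires Δl = ±1: fails.
The transition is electric-dipole forbidden.

forbidden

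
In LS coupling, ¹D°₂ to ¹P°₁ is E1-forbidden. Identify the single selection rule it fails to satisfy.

parity

Initial level: S=0, L=2, J=2, parity odd. Final level: S=0, L=1, J=1, parity odd.
Parity must change: odd → odd — ✗.
ΔS = 0: S: 0 → 0 — ✓.
ΔL = 0, ±1 (not L=0↔0): L: 2 → 1, ΔL = -1 — ✓.
ΔJ = 0, ±1 (not J=0↔0): J: 2 → 1, ΔJ = -1 — ✓.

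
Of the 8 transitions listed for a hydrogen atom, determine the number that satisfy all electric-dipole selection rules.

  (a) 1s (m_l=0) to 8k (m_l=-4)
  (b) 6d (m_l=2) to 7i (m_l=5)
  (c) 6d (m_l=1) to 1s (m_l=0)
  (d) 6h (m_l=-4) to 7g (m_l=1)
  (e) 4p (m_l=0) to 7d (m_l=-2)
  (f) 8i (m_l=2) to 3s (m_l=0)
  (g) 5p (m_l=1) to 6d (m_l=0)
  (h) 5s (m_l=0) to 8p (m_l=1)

2

(a) forbidden — Δl = +7 (E1 requires Δl = ±1); Δm_l = -4 (E1 requires Δm_l = 0, ±1)
(b) forbidden — Δl = +4 (E1 requires Δl = ±1); Δm_l = +3 (E1 requires Δm_l = 0, ±1)
(c) forbidden — Δl = -2 (E1 requires Δl = ±1)
(d) forbidden — Δm_l = +5 (E1 requires Δm_l = 0, ±1)
(e) forbidden — Δm_l = -2 (E1 requires Δm_l = 0, ±1)
(f) forbidden — Δl = -6 (E1 requires Δl = ±1); Δm_l = -2 (E1 requires Δm_l = 0, ±1)
(g) allowed
(h) allowed
Total allowed: 2 of 8.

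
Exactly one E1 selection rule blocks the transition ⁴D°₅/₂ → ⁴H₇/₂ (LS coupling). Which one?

the ΔL = 0, ±1 rule

Reading off the term symbols: S 3/2→3/2, L 2→5, J 5/2→7/2, parity odd→even.
Parity must change: odd → even — ✓.
ΔS = 0: S: 3/2 → 3/2 — ✓.
ΔL = 0, ±1 (not L=0↔0): L: 2 → 5, ΔL = +3 — ✗.
ΔJ = 0, ±1 (not J=0↔0): J: 5/2 → 7/2, ΔJ = +1 — ✓.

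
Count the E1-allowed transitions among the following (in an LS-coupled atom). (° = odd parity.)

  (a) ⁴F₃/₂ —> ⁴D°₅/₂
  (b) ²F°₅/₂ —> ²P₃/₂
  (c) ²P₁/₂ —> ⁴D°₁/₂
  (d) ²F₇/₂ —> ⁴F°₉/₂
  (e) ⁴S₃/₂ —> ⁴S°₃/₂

1

(a) allowed
(b) forbidden (ΔL fails)
(c) forbidden (ΔS fails)
(d) forbidden (ΔS fails)
(e) forbidden (ΔL fails)
Total allowed: 1 of 5.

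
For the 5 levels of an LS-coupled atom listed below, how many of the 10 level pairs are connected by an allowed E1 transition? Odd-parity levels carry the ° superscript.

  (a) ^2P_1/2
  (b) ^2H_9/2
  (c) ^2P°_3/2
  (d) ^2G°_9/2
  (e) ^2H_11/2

(a)–(b): forbidden (parity, ΔL, ΔJ).
(a)–(c): allowed.
(a)–(d): forbidden (ΔL, ΔJ).
(a)–(e): forbidden (parity, ΔL, ΔJ).
(b)–(c): forbidden (ΔL, ΔJ).
(b)–(d): allowed.
(b)–(e): forbidden (parity).
(c)–(d): forbidden (parity, ΔL, ΔJ).
(c)–(e): forbidden (ΔL, ΔJ).
(d)–(e): allowed.
Allowed pairs: 3 of 10.

3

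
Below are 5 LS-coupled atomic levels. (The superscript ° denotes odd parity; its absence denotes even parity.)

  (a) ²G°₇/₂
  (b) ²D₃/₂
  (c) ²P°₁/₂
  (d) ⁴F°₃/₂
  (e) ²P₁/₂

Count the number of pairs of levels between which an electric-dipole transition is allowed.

2

(a)–(b): forbidden (ΔL, ΔJ).
(a)–(c): forbidden (parity, ΔL, ΔJ).
(a)–(d): forbidden (parity, ΔS, ΔJ).
(a)–(e): forbidden (ΔL, ΔJ).
(b)–(c): allowed.
(b)–(d): forbidden (ΔS).
(b)–(e): forbidden (parity).
(c)–(d): forbidden (parity, ΔS, ΔL).
(c)–(e): allowed.
(d)–(e): forbidden (ΔS, ΔL).
Allowed pairs: 2 of 10.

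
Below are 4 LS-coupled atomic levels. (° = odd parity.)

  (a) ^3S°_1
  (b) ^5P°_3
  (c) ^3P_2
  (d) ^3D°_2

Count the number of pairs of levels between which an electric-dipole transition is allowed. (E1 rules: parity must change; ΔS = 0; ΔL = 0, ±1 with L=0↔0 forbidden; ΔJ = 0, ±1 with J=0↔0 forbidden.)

2

(a)–(b): forbidden (parity, ΔS, ΔJ).
(a)–(c): allowed.
(a)–(d): forbidden (parity, ΔL).
(b)–(c): forbidden (ΔS).
(b)–(d): forbidden (parity, ΔS).
(c)–(d): allowed.
Allowed pairs: 2 of 6.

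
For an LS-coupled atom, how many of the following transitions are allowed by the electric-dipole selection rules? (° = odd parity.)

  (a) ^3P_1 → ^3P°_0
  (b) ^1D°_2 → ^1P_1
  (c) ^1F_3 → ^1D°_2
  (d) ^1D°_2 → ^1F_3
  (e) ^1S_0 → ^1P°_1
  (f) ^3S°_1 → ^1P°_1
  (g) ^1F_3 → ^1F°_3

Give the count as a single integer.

6

(a) allowed
(b) allowed
(c) allowed
(d) allowed
(e) allowed
(f) forbidden (parity, ΔS fail)
(g) allowed
Total allowed: 6 of 7.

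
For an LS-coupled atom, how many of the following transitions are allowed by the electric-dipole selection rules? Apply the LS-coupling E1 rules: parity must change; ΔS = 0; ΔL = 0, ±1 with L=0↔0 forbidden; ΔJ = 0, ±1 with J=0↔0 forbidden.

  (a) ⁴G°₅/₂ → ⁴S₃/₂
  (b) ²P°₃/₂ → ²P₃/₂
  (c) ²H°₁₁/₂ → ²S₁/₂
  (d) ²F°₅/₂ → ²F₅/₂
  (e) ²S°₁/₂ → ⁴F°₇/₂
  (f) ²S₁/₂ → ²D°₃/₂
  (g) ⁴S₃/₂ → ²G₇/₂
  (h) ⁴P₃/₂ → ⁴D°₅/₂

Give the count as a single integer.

(a) forbidden (ΔL fails)
(b) allowed
(c) forbidden (ΔL, ΔJ fail)
(d) allowed
(e) forbidden (parity, ΔS, ΔL, ΔJ fail)
(f) forbidden (ΔL fails)
(g) forbidden (parity, ΔS, ΔL, ΔJ fail)
(h) allowed
Total allowed: 3 of 8.

3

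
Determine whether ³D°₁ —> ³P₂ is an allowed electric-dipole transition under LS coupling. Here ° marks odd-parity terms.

allowed

Parity must change: odd → even — passes.
ΔS = 0: S: 1 → 1 — passes.
ΔL = 0, ±1 (not L=0↔0): L: 2 → 1, ΔL = -1 — passes.
ΔJ = 0, ±1 (not J=0↔0): J: 1 → 2, ΔJ = +1 — passes.
All four E1 rules are satisfied.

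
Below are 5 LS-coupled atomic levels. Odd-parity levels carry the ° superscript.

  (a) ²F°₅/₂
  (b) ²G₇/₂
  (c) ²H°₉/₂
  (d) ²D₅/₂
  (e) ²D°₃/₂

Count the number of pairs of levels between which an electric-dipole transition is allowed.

4

(a)–(b): allowed.
(a)–(c): forbidden (parity, ΔL, ΔJ).
(a)–(d): allowed.
(a)–(e): forbidden (parity).
(b)–(c): allowed.
(b)–(d): forbidden (parity, ΔL).
(b)–(e): forbidden (ΔL, ΔJ).
(c)–(d): forbidden (ΔL, ΔJ).
(c)–(e): forbidden (parity, ΔL, ΔJ).
(d)–(e): allowed.
Allowed pairs: 4 of 10.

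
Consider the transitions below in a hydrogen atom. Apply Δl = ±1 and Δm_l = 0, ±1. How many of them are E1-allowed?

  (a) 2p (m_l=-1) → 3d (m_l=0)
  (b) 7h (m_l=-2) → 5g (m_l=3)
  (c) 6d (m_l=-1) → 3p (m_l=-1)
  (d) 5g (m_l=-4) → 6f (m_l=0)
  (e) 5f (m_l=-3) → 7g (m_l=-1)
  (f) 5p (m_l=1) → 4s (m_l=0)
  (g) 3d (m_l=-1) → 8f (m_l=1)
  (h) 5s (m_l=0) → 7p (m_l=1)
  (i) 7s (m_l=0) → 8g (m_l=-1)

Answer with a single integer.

(a) allowed
(b) forbidden — Δm_l = +5 (E1 requires Δm_l = 0, ±1)
(c) allowed
(d) forbidden — Δm_l = +4 (E1 requires Δm_l = 0, ±1)
(e) forbidden — Δm_l = +2 (E1 requires Δm_l = 0, ±1)
(f) allowed
(g) forbidden — Δm_l = +2 (E1 requires Δm_l = 0, ±1)
(h) allowed
(i) forbidden — Δl = +4 (E1 requires Δl = ±1)
Total allowed: 4 of 9.

4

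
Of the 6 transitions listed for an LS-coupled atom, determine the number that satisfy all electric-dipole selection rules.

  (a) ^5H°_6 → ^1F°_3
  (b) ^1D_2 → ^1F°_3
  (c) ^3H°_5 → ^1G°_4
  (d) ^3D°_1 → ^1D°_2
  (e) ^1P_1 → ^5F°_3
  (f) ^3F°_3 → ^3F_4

(a) forbidden (parity, ΔS, ΔL, ΔJ fail)
(b) allowed
(c) forbidden (parity, ΔS fail)
(d) forbidden (parity, ΔS fail)
(e) forbidden (ΔS, ΔL, ΔJ fail)
(f) allowed
Total allowed: 2 of 6.

2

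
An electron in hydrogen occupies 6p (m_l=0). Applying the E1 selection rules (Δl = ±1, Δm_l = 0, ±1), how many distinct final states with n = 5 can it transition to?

4

E1 requires Δl = ±1, so l_f ∈ {0, 2}; with 0 ≤ l_f ≤ n_f−1 = 4, the allowed l_f values are {0, 2}.
For l_f = 0: m_f ∈ {m_i−1, m_i, m_i+1} ∩ [−0, 0] = {0} → 1 state.
For l_f = 2: m_f ∈ {m_i−1, m_i, m_i+1} ∩ [−2, 2] = {-1, 0, 1} → 3 states.
Total: 4.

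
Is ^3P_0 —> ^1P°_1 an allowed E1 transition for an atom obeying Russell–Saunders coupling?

forbidden

Reading off the term symbols: S 1→0, L 1→1, J 0→1, parity even→odd.
Parity must change: even → odd — ok.
ΔS = 0: S: 1 → 0 — fails.
ΔL = 0, ±1 (not L=0↔0): L: 1 → 1, ΔL = +0 — ok.
ΔJ = 0, ±1 (not J=0↔0): J: 0 → 1, ΔJ = +1 — ok.
Rule(s) violated: ΔS.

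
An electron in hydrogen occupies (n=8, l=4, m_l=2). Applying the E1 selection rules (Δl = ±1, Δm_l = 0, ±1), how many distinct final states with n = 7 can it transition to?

E1 requires Δl = ±1, so l_f ∈ {3, 5}; with 0 ≤ l_f ≤ n_f−1 = 6, the allowed l_f values are {3, 5}.
For l_f = 3: m_f ∈ {m_i−1, m_i, m_i+1} ∩ [−3, 3] = {1, 2, 3} → 3 states.
For l_f = 5: m_f ∈ {m_i−1, m_i, m_i+1} ∩ [−5, 5] = {1, 2, 3} → 3 states.
Total: 6.

6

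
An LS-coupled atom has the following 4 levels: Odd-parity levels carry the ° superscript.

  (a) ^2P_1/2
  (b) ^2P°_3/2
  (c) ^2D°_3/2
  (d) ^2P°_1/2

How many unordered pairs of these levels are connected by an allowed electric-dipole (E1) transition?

(a)–(b): allowed.
(a)–(c): allowed.
(a)–(d): allowed.
(b)–(c): forbidden (parity).
(b)–(d): forbidden (parity).
(c)–(d): forbidden (parity).
Allowed pairs: 3 of 6.

3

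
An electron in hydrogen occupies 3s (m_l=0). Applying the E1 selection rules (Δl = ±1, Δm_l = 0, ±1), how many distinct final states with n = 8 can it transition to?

E1 requires Δl = ±1, so l_f ∈ {-1, 1}; with 0 ≤ l_f ≤ n_f−1 = 7, the allowed l_f values are {1}.
For l_f = 1: m_f ∈ {m_i−1, m_i, m_i+1} ∩ [−1, 1] = {-1, 0, 1} → 3 states.
Total: 3.

3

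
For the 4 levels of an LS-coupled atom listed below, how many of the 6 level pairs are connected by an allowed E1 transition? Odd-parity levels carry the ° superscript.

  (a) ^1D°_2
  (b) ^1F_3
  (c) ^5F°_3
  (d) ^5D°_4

(a)–(b): allowed.
(a)–(c): forbidden (parity, ΔS).
(a)–(d): forbidden (parity, ΔS, ΔJ).
(b)–(c): forbidden (ΔS).
(b)–(d): forbidden (ΔS).
(c)–(d): forbidden (parity).
Allowed pairs: 1 of 6.

1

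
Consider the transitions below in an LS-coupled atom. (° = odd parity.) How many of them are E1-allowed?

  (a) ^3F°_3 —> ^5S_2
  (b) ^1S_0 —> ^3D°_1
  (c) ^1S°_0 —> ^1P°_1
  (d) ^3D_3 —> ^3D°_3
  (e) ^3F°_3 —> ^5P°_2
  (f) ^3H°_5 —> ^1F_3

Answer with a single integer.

(a) forbidden (ΔS, ΔL fail)
(b) forbidden (ΔS, ΔL fail)
(c) forbidden (parity fails)
(d) allowed
(e) forbidden (parity, ΔS, ΔL fail)
(f) forbidden (ΔS, ΔL, ΔJ fail)
Total allowed: 1 of 6.

1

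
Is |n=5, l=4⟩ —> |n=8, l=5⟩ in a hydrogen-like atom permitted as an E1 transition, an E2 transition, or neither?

E1

Δl = 5 − 4 = +1; l_i + l_f = 9.
E1 (Δl = ±1): satisfied.
E2 (Δl = 0,±2, l_i+l_f ≥ 2): not satisfied.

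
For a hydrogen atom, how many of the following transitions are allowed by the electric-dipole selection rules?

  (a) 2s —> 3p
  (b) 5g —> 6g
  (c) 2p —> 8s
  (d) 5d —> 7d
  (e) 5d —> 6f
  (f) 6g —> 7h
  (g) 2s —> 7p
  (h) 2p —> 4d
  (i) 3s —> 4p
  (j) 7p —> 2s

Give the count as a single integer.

8

(a) allowed
(b) forbidden — Δl = +0 (E1 requires Δl = ±1)
(c) allowed
(d) forbidden — Δl = +0 (E1 requires Δl = ±1)
(e) allowed
(f) allowed
(g) allowed
(h) allowed
(i) allowed
(j) allowed
Total allowed: 8 of 10.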